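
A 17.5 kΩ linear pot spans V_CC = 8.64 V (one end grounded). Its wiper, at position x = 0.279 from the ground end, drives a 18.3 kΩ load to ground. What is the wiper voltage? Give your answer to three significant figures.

V_out ≈ 2.02 V

Split the track: R_lower = x·R_p = 4.883 kΩ, R_upper = (1−x)·R_p = 12.62 kΩ.
(x·R_p) ‖ R_L = 3.854 kΩ.
V_out = 8.64 × 3.854/(12.62 + 3.854) = 2.022 V.
(Unloaded: V_out = x·V_CC = 2.41 V.)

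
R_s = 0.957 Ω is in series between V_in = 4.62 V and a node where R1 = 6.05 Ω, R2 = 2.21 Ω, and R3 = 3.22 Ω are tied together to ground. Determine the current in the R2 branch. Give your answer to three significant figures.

Parallel bank: R_p = 1/(1/6.05 + 1/2.21 + 1/3.22) = 1.077 Ω.
V_A = 4.62 × 1.077/2.034 = 2.446 V.
I(R2) = V_A / R2 = 2.446/2.21 = 1.107 A.

I ≈ 1.11 A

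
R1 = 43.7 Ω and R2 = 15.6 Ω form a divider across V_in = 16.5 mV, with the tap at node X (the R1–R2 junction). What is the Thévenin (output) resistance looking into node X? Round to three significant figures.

With V_in suppressed (replaced by a short), R_th = R1 ‖ R2 = (43.70 × 15.6)/(43.70 + 15.6) = 11.50 Ω.

R_th ≈ 11.5 Ω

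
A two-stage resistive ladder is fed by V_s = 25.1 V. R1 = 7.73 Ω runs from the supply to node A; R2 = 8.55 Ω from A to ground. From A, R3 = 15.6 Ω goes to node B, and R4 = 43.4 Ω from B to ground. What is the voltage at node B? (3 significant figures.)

Node A sees R2 in parallel with the series input of stage 2, R3 + R4 = 59.00 Ω.
Effective lower resistance at A: R2 ‖ 59.00 = 7.468 Ω.
First divider: V_A = V_s · 7.468/(7.73 + 7.468) = 12.33 V.
V_B = V_A × 0.7356 = 9.072 V.

V_B ≈ 9.07 V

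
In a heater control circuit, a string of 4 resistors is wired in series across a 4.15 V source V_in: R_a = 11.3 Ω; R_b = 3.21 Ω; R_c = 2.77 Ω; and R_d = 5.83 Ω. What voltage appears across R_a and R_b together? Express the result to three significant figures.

V ≈ 2.61 V

ΣR = 11.3 + 3.21 + 2.77 + 5.83 = 23.11 Ω.
R_{R_a..R_b} = 11.3 + 3.21 = 14.51 Ω.
Voltage divider: V = V_in · (14.51 / 23.11) = 4.15 × 0.6279 = 2.606 V.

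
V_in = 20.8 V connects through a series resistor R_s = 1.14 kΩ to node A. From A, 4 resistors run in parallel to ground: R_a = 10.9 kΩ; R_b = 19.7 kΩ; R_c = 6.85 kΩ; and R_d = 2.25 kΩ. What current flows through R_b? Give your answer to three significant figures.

Combine the parallel branches: R_p = (1/10.9 + 1/19.7 + 1/6.85 + 1/2.25)⁻¹ = 1.364 kΩ.
Node voltage V_A = V_in · R_p/(R_s + R_p) = 20.8 × 0.5448 = 11.33 V.
I(R_b) = V_A / R_b = 11.33/19.7 = 0.5752 mA.
(Equivalently: I_total = 8.305 mA, then current-divider fraction G_k/ΣG = 0.06926.)

I ≈ 0.575 mA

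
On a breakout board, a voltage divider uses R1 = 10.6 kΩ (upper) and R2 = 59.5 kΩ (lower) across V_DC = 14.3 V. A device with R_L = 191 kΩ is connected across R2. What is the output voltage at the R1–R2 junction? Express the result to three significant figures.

First combine the lower leg with the load: R2 ‖ R_L = 45.37 kΩ.
Voltage divider with the loaded lower leg: V_out = 14.3 × 45.37/(10.6 + 45.37) = 14.3 × 0.8106 = 11.59 V.
(Unloaded it would be 12.1 V; the load pulls it down.)

V_out ≈ 11.6 V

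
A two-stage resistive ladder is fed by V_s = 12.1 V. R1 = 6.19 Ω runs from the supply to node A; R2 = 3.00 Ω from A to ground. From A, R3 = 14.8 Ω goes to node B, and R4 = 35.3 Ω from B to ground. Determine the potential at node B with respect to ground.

V_B ≈ 2.68 V

The second stage (R3 + R4 = 50.10 Ω) loads node A in parallel with R2.
R2 ‖ (R3+R4) = 2.831 Ω.
V_A = 12.1 × 2.831/(6.19 + 2.831) = 3.797 V.
Then the unloaded second divider: V_B = V_A × R4/(R3+R4) = 3.797 × 0.7046 = 2.675 V.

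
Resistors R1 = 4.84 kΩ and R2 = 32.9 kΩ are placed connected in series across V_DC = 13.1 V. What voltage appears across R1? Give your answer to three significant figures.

ΣR = 4.84 + 32.9 = 37.74 kΩ.
Voltage divider: V = V_DC · (4.840 / 37.74) = 13.1 × 0.1282 = 1.680 V.

V ≈ 1.68 V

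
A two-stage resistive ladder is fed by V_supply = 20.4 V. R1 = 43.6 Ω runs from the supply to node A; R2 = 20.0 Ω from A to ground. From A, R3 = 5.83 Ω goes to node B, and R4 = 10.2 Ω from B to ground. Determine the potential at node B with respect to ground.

The second stage (R3 + R4 = 16.03 Ω) loads node A in parallel with R2.
R2 ‖ (R3+R4) = 8.898 Ω.
So V_A = 20.4 × 0.1695 = 3.458 V.
V_B = V_A × 0.6363 = 2.200 V.

V_B ≈ 2.20 V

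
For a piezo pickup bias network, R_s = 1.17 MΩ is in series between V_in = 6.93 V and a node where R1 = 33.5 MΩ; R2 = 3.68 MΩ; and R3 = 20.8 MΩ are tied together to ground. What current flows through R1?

Equivalent of the parallel group: R_p = 2.860 MΩ.
V_A by voltage divider: V_A = 6.93 × 2.860/(1.17 + 2.860) = 4.918 V.
I(R1) = V_A / R1 = 4.918/33.5 = 0.1468 µA.

I ≈ 0.147 µA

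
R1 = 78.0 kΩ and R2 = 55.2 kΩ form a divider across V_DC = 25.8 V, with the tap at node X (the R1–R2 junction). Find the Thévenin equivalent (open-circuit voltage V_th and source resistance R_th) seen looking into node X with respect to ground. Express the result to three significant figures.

V_th ≈ 10.7 V, R_th ≈ 32.3 kΩ

V_th is the unloaded tap voltage: V_DC · R2/(R1+R2) = 25.8 × 0.4144 = 10.69 V.
Zeroing V_DC shorts the top of R1 to ground, so R_th = R1 ‖ R2 = 32.32 kΩ.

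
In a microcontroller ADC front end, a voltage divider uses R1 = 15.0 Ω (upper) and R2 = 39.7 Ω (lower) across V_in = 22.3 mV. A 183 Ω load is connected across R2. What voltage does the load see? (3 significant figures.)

V_out ≈ 15.3 mV

R2 ‖ R_L = (39.7 × 183)/(39.7 + 183) = 32.62 Ω.
Voltage divider with the loaded lower leg: V_out = 22.3 × 32.62/(15.0 + 32.62) = 22.3 × 0.6850 = 15.28 mV.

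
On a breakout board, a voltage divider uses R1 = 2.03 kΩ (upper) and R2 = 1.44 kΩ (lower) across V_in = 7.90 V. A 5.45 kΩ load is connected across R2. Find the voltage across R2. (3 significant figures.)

V_out ≈ 2.84 V

First combine the lower leg with the load: R2 ‖ R_L = 1.139 kΩ.
Voltage divider with the loaded lower leg: V_out = 7.90 × 1.139/(2.03 + 1.139) = 7.90 × 0.3594 = 2.839 V.
(Unloaded it would be 3.28 V; the load pulls it down.)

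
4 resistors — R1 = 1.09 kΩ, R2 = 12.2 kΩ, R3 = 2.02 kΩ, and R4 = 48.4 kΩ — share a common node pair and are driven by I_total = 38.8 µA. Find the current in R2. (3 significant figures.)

Conductances: ΣG = 1/1.09 + 1/12.2 + 1/2.02 + 1/48.4 = 1.515 (1/kΩ).
R2 takes the fraction G_k/ΣG = 0.08197/1.515 = 0.05410, so I = 38.8 × 0.05410 = 2.099 µA.

I ≈ 2.10 µA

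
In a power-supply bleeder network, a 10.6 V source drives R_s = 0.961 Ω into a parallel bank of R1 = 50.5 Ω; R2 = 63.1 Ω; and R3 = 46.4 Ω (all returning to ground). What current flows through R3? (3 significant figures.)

I ≈ 0.217 A

Combine the parallel branches: R_p = (1/50.5 + 1/63.1 + 1/46.4)⁻¹ = 17.48 Ω.
V_A by voltage divider: V_A = 10.6 × 17.48/(0.961 + 17.48) = 10.05 V.
Branch current I = V_A/R3 = 10.05/46.4 = 0.2165 A.
(Equivalently: I_total = 0.5747 A, then current-divider fraction G_k/ΣG = 0.3768.)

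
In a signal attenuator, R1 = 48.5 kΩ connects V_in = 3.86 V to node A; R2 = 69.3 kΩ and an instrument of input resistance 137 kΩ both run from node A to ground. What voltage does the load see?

V_out ≈ 1.88 V

The load sits in parallel with R2, giving an effective lower resistance R2' = R2·R_L/(R2+R_L) = 46.02 kΩ.
Voltage divider with the loaded lower leg: V_out = 3.86 × 46.02/(48.5 + 46.02) = 3.86 × 0.4869 = 1.879 V.
(Unloaded it would be 2.27 V; the load pulls it down.)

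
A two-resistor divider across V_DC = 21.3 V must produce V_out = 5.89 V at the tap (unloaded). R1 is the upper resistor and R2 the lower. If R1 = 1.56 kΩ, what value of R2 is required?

The divider ratio is R2/(R1+R2) = 5.89/21.3 = 0.2765.
R2 = R1 · 0.2765/(1 − 0.2765) = 0.5963 kΩ.

R2 ≈ 0.596 kΩ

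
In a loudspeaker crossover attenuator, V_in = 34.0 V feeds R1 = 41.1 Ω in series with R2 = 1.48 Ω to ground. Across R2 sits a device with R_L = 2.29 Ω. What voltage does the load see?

The load sits in parallel with R2, giving an effective lower resistance R2' = R2·R_L/(R2+R_L) = 0.8990 Ω.
Then V_out = V_in · R2'/(R1 + R2') = 34.0 × 0.8990/42.00 = 0.7278 V.

V_out ≈ 0.728 V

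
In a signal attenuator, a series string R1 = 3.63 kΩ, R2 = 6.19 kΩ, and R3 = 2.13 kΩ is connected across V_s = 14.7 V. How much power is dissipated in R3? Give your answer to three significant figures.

P ≈ 3.22 mW

ΣR = 11.95 kΩ → I = 14.7/11.95 = 1.230 mA.
P(R3) = I²·R3 = (1.230)² × 2.13 = 3.223 mW.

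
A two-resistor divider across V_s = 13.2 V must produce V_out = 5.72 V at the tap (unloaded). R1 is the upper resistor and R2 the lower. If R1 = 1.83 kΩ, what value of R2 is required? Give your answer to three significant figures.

V_out/V_s = R2/(R1+R2) = 0.4333.
R2 = R1 · 0.4333/(1 − 0.4333) = 1.399 kΩ.

R2 ≈ 1.40 kΩ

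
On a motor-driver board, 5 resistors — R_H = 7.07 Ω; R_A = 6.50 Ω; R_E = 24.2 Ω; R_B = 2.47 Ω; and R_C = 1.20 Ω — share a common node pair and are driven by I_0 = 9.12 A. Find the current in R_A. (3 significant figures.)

Conductances: ΣG = 1/7.07 + 1/6.50 + 1/24.2 + 1/2.47 + 1/1.20 = 1.575 (1/Ω).
R_A takes the fraction G_k/ΣG = 0.1538/1.575 = 0.09769, so I = 9.12 × 0.09769 = 0.8910 A.

I ≈ 0.891 A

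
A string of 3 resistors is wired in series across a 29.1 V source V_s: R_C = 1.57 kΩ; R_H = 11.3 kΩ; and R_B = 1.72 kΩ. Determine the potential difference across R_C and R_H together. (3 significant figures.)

Total series resistance ΣR = 1.57 + 11.3 + 1.72 = 14.59 kΩ.
R_{R_C..R_H} = 1.57 + 11.3 = 12.87 kΩ.
By the voltage-divider rule, V = 29.1 × 12.87/14.59 = 25.67 V.

V ≈ 25.7 V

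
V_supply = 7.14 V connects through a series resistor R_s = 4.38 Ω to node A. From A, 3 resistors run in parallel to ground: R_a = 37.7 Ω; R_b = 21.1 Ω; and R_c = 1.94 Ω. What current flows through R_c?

I ≈ 1.03 A

Parallel bank: R_p = 1/(1/37.7 + 1/21.1 + 1/1.94) = 1.697 Ω.
Node voltage V_A = V_supply · R_p/(R_s + R_p) = 7.14 × 0.2792 = 1.994 V.
Branch current I = V_A/R_c = 1.994/1.94 = 1.028 A.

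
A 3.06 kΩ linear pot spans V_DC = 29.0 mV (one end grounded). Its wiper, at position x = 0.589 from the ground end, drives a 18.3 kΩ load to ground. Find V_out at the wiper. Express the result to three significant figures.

V_out ≈ 16.4 mV

The pot divides into 1.258 kΩ above the wiper and 1.802 kΩ below.
(x·R_p) ‖ R_L = 1.641 kΩ.
Then V_out = V_DC · 1.641/(1.258 + 1.641) = 16.42 mV.
(Unloaded: V_out = x·V_DC = 17.1 mV.)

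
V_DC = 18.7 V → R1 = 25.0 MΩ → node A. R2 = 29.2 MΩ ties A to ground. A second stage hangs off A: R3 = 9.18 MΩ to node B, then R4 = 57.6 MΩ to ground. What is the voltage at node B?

V_B ≈ 7.23 V

Node A sees R2 in parallel with the series input of stage 2, R3 + R4 = 66.78 MΩ.
R2 ‖ (R3+R4) = 20.32 MΩ.
First divider: V_A = V_DC · 20.32/(25.0 + 20.32) = 8.384 V.
V_B = V_A × 0.8625 = 7.231 V.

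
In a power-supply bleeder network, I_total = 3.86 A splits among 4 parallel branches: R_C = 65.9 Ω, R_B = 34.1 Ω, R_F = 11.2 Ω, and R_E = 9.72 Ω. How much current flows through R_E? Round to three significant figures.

I ≈ 1.68 A

ΣG = 1/65.9 + 1/34.1 + 1/11.2 + 1/9.72 = 0.2367.
Current divider: I(R_E) = I_total · G_k/ΣG = 3.86 × (0.1029/0.2367) = 3.86 × 0.4347 = 1.678 A.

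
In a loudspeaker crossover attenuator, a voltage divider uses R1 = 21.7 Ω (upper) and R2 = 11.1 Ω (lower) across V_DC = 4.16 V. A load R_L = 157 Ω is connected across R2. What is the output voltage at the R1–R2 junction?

V_out ≈ 1.34 V

The load sits in parallel with R2, giving an effective lower resistance R2' = R2·R_L/(R2+R_L) = 10.37 Ω.
Then V_out = V_DC · R2'/(R1 + R2') = 4.16 × 10.37/32.07 = 1.345 V.
(Unloaded it would be 1.41 V; the load pulls it down.)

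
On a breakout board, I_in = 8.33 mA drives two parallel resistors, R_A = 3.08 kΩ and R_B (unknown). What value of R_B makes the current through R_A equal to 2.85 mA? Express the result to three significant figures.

R_B ≈ 1.60 kΩ

In a two-way split, I_A/I_in = R_B/(R_A + R_B).
With f = 0.3421, R_B = R_A · f/(1−f) = 3.08 × 0.5201 = 1.602 kΩ.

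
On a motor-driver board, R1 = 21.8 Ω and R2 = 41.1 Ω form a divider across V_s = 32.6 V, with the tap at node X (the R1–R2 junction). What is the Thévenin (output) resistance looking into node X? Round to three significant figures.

Zeroing V_s shorts the top of R1 to ground, so R_th = R1 ‖ R2 = 14.24 Ω.

R_th ≈ 14.2 Ω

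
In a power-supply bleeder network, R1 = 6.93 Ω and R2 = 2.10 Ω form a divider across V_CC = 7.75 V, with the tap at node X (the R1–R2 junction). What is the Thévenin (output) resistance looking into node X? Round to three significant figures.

R_th ≈ 1.61 Ω

With V_CC suppressed (replaced by a short), R_th = R1 ‖ R2 = (6.930 × 2.10)/(6.930 + 2.10) = 1.612 Ω.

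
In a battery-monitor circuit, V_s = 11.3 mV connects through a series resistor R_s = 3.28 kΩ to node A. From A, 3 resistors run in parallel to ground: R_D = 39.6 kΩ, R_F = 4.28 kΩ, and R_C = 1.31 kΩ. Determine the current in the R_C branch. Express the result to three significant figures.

Parallel bank: R_p = 1/(1/39.6 + 1/4.28 + 1/1.31) = 0.9782 kΩ.
Node voltage V_A = V_s · R_p/(R_s + R_p) = 11.3 × 0.2297 = 2.596 mV.
I(R_C) = V_A / R_C = 2.596/1.31 = 1.982 µA.
(Equivalently: I_total = 2.654 µA, then current-divider fraction G_k/ΣG = 0.7467.)

I ≈ 1.98 µA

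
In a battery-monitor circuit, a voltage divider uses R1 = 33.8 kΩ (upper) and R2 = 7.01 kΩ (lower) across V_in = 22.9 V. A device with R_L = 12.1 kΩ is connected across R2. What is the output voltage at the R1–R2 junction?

V_out ≈ 2.66 V

The load sits in parallel with R2, giving an effective lower resistance R2' = R2·R_L/(R2+R_L) = 4.439 kΩ.
Then V_out = V_in · R2'/(R1 + R2') = 22.9 × 4.439/38.24 = 2.658 V.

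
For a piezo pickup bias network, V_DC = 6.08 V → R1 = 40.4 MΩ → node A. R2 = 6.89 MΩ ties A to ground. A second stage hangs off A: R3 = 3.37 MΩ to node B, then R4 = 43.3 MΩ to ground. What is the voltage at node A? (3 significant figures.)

V_A ≈ 0.787 V

The second stage (R3 + R4 = 46.67 MΩ) loads node A in parallel with R2.
Effective lower resistance at A: R2 ‖ 46.67 = 6.004 MΩ.
So V_A = 6.08 × 0.1294 = 0.7866 V.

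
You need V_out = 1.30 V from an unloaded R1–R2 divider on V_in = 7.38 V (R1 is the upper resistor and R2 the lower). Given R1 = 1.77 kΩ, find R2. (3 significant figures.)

The divider ratio is R2/(R1+R2) = 1.30/7.38 = 0.1762.
Rearranging, R2 = R1·k/(1−k) = 1.77 × 0.2138 = 0.3785 kΩ.

R2 ≈ 0.378 kΩ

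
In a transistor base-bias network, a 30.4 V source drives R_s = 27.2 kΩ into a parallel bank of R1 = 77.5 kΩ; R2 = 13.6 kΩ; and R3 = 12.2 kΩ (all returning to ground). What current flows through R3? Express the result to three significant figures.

I ≈ 0.447 mA

Equivalent of the parallel group: R_p = 5.938 kΩ.
Node voltage V_A = V_s · R_p/(R_s + R_p) = 30.4 × 0.1792 = 5.448 V.
I(R3) = V_A / R3 = 5.448/12.2 = 0.4465 mA.
(Equivalently: I_total = 0.9174 mA, then current-divider fraction G_k/ΣG = 0.4867.)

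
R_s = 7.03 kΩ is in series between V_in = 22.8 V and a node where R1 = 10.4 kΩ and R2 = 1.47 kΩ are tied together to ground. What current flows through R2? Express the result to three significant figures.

Equivalent of the parallel group: R_p = 1.288 kΩ.
V_A by voltage divider: V_A = 22.8 × 1.288/(7.03 + 1.288) = 3.530 V.
I(R2) = V_A / R2 = 3.530/1.47 = 2.402 mA.

I ≈ 2.40 mA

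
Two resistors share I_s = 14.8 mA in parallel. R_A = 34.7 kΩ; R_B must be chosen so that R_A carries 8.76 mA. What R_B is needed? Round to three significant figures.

The fraction through R_A equals R_B/(R_A+R_B).
With f = 0.5919, R_B = R_A · f/(1−f) = 34.7 × 1.450 = 50.33 kΩ.

R_B ≈ 50.3 kΩ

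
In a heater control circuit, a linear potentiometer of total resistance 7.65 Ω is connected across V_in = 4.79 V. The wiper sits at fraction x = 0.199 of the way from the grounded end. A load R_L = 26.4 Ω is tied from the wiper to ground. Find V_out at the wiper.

The pot divides into 6.128 Ω above the wiper and 1.522 Ω below.
(x·R_p) ‖ R_L = 1.439 Ω.
Loaded-divider output: V_out = 4.79 × 0.1902 = 0.9111 V.
(Unloaded: V_out = x·V_in = 0.953 V.)

V_out ≈ 0.911 V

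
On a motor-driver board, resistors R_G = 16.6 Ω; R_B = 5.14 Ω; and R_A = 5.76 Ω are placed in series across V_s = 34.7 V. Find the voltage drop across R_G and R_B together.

Total series resistance ΣR = 16.6 + 5.14 + 5.76 = 27.50 Ω.
R_{R_G..R_B} = 16.6 + 5.14 = 21.74 Ω.
By the voltage-divider rule, V = 34.7 × 21.74/27.50 = 27.43 V.

V ≈ 27.4 V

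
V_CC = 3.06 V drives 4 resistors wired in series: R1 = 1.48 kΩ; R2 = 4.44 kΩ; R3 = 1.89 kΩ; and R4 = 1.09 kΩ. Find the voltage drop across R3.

ΣR = 1.48 + 4.44 + 1.89 + 1.09 = 8.900 kΩ.
V = V_CC · R/ΣR = 3.06 × 0.2124 = 0.6498 V.

V ≈ 0.650 V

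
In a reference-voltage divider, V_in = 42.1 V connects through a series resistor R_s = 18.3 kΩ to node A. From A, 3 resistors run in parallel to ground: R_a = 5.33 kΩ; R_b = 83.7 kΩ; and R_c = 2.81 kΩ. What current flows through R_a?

I ≈ 0.707 mA

Combine the parallel branches: R_p = (1/5.33 + 1/83.7 + 1/2.81)⁻¹ = 1.800 kΩ.
V_A by voltage divider: V_A = 42.1 × 1.800/(18.3 + 1.800) = 3.771 V.
I(R_a) = V_A / R_a = 3.771/5.33 = 0.7075 mA.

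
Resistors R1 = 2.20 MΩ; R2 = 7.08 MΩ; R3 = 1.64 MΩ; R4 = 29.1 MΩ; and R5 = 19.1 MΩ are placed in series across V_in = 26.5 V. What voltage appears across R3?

V ≈ 0.735 V

ΣR = 2.20 + 7.08 + 1.64 + 29.1 + 19.1 = 59.12 MΩ.
V = V_in · R/ΣR = 26.5 × 0.02774 = 0.7351 V.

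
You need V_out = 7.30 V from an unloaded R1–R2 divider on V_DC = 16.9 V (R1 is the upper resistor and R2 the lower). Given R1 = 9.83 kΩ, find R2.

The divider ratio is R2/(R1+R2) = 7.30/16.9 = 0.4320.
R2 = R1 · 0.4320/(1 − 0.4320) = 7.475 kΩ.

R2 ≈ 7.47 kΩ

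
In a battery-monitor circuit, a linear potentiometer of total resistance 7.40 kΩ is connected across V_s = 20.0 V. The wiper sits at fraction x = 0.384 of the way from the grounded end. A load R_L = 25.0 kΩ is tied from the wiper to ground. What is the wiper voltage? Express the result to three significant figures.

V_out ≈ 7.18 V

Split the track: R_lower = x·R_p = 2.842 kΩ, R_upper = (1−x)·R_p = 4.558 kΩ.
R_L loads the lower segment: effective lower R = 2.552 kΩ.
V_out = 20.0 × 2.552/(4.558 + 2.552) = 7.177 V.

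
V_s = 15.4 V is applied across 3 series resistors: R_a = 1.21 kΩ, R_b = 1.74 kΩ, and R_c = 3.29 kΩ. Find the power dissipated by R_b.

P ≈ 10.6 mW

ΣR = 6.240 kΩ → I = 15.4/6.240 = 2.468 mA.
V(R_b) = I·R = 4.294 V; P = V·I = 4.294 × 2.468 = 10.60 mW.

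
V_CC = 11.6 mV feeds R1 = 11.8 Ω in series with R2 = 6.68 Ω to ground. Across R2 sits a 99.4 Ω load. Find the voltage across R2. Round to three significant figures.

V_out ≈ 4.02 mV

R2 ‖ R_L = (6.68 × 99.4)/(6.68 + 99.4) = 6.259 Ω.
Now apply the divider: V_out = 11.6 × 0.3466 = 4.021 mV.
(Unloaded it would be 4.19 mV; the load pulls it down.)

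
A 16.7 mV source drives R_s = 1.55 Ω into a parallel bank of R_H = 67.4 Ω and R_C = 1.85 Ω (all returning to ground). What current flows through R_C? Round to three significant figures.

I ≈ 4.85 mA

Equivalent of the parallel group: R_p = 1.801 Ω.
V_A = 16.7 × 1.801/3.351 = 8.974 mV.
Branch current I = V_A/R_C = 8.974/1.85 = 4.851 mA.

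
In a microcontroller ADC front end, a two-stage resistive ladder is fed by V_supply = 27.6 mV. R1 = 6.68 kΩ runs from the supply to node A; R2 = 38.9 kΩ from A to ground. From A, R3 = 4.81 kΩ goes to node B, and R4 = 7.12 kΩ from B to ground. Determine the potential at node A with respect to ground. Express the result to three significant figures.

Looking into the second stage from A: R3 + R4 = 11.93 kΩ appears in parallel with R2.
Effective lower resistance at A: R2 ‖ 11.93 = 9.130 kΩ.
V_A = 27.6 × 9.130/(6.68 + 9.130) = 15.94 mV.

V_A ≈ 15.9 mV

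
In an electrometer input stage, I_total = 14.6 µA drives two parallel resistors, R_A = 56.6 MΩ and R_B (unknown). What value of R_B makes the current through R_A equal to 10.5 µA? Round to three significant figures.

R_B ≈ 145 MΩ

Two-branch current divider: I_A = I_total · R_B/(R_A + R_B).
10.5/14.6 = R_B/(R_A + R_B) → R_B = R_A · (0.7192)/(1 − 0.7192) = 56.6 × 2.561 = 145.0 MΩ.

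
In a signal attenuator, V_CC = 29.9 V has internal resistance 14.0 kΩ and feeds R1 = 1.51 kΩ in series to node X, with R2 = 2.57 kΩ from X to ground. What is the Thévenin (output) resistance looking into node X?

R_th ≈ 2.20 kΩ

R1' = 14.0 + 1.51 = 15.51 kΩ (source resistance + R1).
With V_CC suppressed (replaced by a short), R_th = R1' ‖ R2 = (15.51 × 2.57)/(15.51 + 2.57) = 2.205 kΩ.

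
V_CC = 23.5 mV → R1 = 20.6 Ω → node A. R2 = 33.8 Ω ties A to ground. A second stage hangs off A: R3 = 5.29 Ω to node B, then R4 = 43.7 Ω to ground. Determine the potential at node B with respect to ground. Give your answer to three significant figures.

V_B ≈ 10.3 mV

Looking into the second stage from A: R3 + R4 = 48.99 Ω appears in parallel with R2.
R2 ‖ (R3+R4) = 20.00 Ω.
First divider: V_A = V_CC · 20.00/(20.6 + 20.00) = 11.58 mV.
V_B = V_A × 0.8920 = 10.33 mV.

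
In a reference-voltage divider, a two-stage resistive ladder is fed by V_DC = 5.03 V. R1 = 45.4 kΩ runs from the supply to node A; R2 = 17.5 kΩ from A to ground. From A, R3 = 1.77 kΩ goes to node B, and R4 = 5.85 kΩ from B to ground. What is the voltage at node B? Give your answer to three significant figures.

V_B ≈ 0.404 V

Looking into the second stage from A: R3 + R4 = 7.620 kΩ appears in parallel with R2.
Effective lower resistance at A: R2 ‖ 7.620 = 5.309 kΩ.
V_A = 5.03 × 5.309/(45.4 + 5.309) = 0.5266 V.
Then the unloaded second divider: V_B = V_A × R4/(R3+R4) = 0.5266 × 0.7677 = 0.4043 V.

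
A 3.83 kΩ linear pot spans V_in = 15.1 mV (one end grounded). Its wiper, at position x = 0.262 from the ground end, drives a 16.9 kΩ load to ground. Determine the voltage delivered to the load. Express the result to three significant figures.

The pot divides into 2.827 kΩ above the wiper and 1.003 kΩ below.
Lower segment in parallel with the load: 1.003 ‖ 16.9 = 0.9472 kΩ.
V_out = 15.1 × 0.9472/(2.827 + 0.9472) = 3.790 mV.

V_out ≈ 3.79 mV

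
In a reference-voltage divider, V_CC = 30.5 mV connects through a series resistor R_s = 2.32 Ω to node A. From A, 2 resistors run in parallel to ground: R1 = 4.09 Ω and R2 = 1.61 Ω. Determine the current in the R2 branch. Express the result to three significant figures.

Combine the parallel branches: R_p = (1/4.09 + 1/1.61)⁻¹ = 1.155 Ω.
V_A by voltage divider: V_A = 30.5 × 1.155/(2.32 + 1.155) = 10.14 mV.
I(R2) = V_A / R2 = 10.14/1.61 = 6.297 mA.

I ≈ 6.30 mA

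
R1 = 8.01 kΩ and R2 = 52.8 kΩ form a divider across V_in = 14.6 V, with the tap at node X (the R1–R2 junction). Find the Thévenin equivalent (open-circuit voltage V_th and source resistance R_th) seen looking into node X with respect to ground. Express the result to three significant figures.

Open-circuit (no load on X): V_th = V_in · R2/(R1 + R2) = 14.6 × 52.8/(8.010 + 52.8) = 12.68 V.
Zeroing V_in shorts the top of R1 to ground, so R_th = R1 ‖ R2 = 6.955 kΩ.

V_th ≈ 12.7 V, R_th ≈ 6.95 kΩ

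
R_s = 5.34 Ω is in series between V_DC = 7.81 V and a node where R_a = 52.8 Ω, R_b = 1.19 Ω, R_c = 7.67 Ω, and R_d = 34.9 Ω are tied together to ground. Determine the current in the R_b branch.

I ≈ 1.02 A

Equivalent of the parallel group: R_p = 0.9820 Ω.
V_A by voltage divider: V_A = 7.81 × 0.9820/(5.34 + 0.9820) = 1.213 V.
Branch current I = V_A/R_b = 1.213/1.19 = 1.019 A.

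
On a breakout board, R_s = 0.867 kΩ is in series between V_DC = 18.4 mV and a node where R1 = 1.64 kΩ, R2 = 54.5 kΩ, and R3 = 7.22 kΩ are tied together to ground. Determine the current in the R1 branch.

I ≈ 6.74 µA

Combine the parallel branches: R_p = (1/1.64 + 1/54.5 + 1/7.22)⁻¹ = 1.304 kΩ.
V_A by voltage divider: V_A = 18.4 × 1.304/(0.867 + 1.304) = 11.05 mV.
Branch current I = V_A/R1 = 11.05/1.64 = 6.740 µA.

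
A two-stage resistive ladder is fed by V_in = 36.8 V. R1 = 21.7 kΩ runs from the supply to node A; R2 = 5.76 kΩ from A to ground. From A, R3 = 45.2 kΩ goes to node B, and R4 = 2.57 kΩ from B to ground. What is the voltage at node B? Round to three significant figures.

V_B ≈ 0.379 V

The second stage (R3 + R4 = 47.77 kΩ) loads node A in parallel with R2.
Effective lower resistance at A: R2 ‖ 47.77 = 5.140 kΩ.
First divider: V_A = V_in · 5.140/(21.7 + 5.140) = 7.048 V.
V_B = V_A × 0.05380 = 0.3792 V.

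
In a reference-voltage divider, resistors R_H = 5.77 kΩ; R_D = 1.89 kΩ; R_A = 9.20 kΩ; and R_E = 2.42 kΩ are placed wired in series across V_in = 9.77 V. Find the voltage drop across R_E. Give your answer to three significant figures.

ΣR = 5.77 + 1.89 + 9.20 + 2.42 = 19.28 kΩ.
By the voltage-divider rule, V = 9.77 × 2.420/19.28 = 1.226 V.

V ≈ 1.23 V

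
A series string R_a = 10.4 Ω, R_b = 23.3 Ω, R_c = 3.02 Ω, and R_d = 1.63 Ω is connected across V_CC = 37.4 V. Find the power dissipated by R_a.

The common current is I = 37.4/38.35 = 0.9752 A.
V(R_a) = I·R = 10.14 V; P = V·I = 10.14 × 0.9752 = 9.891 W.

P ≈ 9.89 W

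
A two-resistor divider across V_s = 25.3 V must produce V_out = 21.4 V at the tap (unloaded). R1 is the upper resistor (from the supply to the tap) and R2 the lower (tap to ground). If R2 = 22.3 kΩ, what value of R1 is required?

The divider ratio is R2/(R1+R2) = 21.4/25.3 = 0.8458.
Rearranging, R1 = R2·(1−k)/k = 22.3 × 0.1822 = 4.064 kΩ.

R1 ≈ 4.06 kΩ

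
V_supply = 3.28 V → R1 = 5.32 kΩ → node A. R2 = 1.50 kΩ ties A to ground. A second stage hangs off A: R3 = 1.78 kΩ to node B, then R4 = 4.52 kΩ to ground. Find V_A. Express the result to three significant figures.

V_A ≈ 0.608 V

The second stage (R3 + R4 = 6.300 kΩ) loads node A in parallel with R2.
R2 ‖ (R3+R4) = 1.212 kΩ.
V_A = 3.28 × 1.212/(5.32 + 1.212) = 0.6084 V.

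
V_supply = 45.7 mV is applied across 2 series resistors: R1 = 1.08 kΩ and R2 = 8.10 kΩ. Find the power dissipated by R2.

P ≈ 201 nW

The common current is I = 45.7/9.180 = 4.978 µA.
P = I²R = 24.78 × 8.10 = 200.7 nW.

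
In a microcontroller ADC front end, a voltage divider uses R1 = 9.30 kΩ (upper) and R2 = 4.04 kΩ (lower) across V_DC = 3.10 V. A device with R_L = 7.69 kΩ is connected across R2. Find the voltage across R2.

First combine the lower leg with the load: R2 ‖ R_L = 2.649 kΩ.
Then V_out = V_DC · R2'/(R1 + R2') = 3.10 × 2.649/11.95 = 0.6872 V.

V_out ≈ 0.687 V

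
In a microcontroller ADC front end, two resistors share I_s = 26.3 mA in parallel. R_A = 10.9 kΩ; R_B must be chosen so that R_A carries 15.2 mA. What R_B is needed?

Two-branch current divider: I_A = I_s · R_B/(R_A + R_B).
With f = 0.5779, R_B = R_A · f/(1−f) = 10.9 × 1.369 = 14.93 kΩ.

R_B ≈ 14.9 kΩ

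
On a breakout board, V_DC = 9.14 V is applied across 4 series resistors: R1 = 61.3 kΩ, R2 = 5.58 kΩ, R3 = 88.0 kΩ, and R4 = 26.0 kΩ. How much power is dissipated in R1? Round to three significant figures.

P ≈ 0.157 mW

The common current is I = 9.14/180.9 = 0.05053 mA.
P = I²R = 0.002553 × 61.3 = 0.1565 mW.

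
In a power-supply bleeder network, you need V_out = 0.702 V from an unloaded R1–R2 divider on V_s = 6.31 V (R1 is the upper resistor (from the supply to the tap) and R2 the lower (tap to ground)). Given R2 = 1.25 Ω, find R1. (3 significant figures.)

The divider ratio is R2/(R1+R2) = 0.702/6.31 = 0.1113.
So R1 = R2 · (V_s/V_out − 1) = 1.25 × (6.31/0.702 − 1) = 1.25 × 7.989 = 9.986 Ω.

R1 ≈ 9.99 Ω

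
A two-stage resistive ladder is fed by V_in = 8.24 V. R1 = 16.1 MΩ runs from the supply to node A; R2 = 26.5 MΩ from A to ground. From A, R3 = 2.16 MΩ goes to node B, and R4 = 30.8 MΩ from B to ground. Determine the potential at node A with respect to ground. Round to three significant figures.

Node A sees R2 in parallel with the series input of stage 2, R3 + R4 = 32.96 MΩ.
Effective lower resistance at A: R2 ‖ 32.96 = 14.69 MΩ.
V_A = 8.24 × 14.69/(16.1 + 14.69) = 3.931 V.

V_A ≈ 3.93 V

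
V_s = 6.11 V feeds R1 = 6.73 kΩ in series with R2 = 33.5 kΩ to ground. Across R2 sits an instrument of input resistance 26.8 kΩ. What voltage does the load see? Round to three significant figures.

R2 ‖ R_L = (33.5 × 26.8)/(33.5 + 26.8) = 14.89 kΩ.
Voltage divider with the loaded lower leg: V_out = 6.11 × 14.89/(6.73 + 14.89) = 6.11 × 0.6887 = 4.208 V.

V_out ≈ 4.21 V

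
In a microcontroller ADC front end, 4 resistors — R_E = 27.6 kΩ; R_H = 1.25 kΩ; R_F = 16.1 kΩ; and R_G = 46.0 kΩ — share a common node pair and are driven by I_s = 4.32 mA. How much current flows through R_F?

Conductances: ΣG = 1/27.6 + 1/1.25 + 1/16.1 + 1/46.0 = 0.9201 (1/kΩ).
Current divider: I(R_F) = I_s · G_k/ΣG = 4.32 × (0.06211/0.9201) = 4.32 × 0.06751 = 0.2916 mA.

I ≈ 0.292 mA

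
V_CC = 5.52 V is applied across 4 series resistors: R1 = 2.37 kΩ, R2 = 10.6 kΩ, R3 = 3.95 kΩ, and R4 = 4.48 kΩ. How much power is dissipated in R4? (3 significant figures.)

P ≈ 0.298 mW

The common current is I = 5.52/21.40 = 0.2579 mA.
P(R4) = I²·R4 = (0.2579)² × 4.48 = 0.2981 mW.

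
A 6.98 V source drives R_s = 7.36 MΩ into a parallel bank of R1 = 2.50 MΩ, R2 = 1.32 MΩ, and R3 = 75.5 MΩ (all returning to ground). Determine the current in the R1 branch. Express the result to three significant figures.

I ≈ 0.290 µA

Parallel bank: R_p = 1/(1/2.50 + 1/1.32 + 1/75.5) = 0.8541 MΩ.
V_A = 6.98 × 0.8541/8.214 = 0.7258 V.
I(R1) = V_A / R1 = 0.7258/2.50 = 0.2903 µA.
(Equivalently: I_total = 0.8498 µA, then current-divider fraction G_k/ΣG = 0.3416.)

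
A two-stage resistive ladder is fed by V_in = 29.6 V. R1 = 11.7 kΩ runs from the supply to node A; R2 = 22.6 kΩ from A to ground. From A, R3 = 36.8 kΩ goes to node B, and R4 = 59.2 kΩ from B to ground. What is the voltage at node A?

The second stage (R3 + R4 = 96.00 kΩ) loads node A in parallel with R2.
R2 ‖ (R3+R4) = 18.29 kΩ.
First divider: V_A = V_in · 18.29/(11.7 + 18.29) = 18.05 V.

V_A ≈ 18.1 V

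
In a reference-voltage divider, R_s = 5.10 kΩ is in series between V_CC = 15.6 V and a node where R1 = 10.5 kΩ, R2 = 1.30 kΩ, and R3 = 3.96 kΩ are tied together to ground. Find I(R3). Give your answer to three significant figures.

I ≈ 0.588 mA

Combine the parallel branches: R_p = (1/10.5 + 1/1.30 + 1/3.96)⁻¹ = 0.8953 kΩ.
V_A = 15.6 × 0.8953/5.995 = 2.330 V.
I(R3) = V_A / R3 = 2.330/3.96 = 0.5883 mA.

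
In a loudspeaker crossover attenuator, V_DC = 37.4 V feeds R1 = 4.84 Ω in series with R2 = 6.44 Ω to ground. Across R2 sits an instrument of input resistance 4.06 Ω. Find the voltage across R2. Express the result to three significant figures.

V_out ≈ 12.7 V

First combine the lower leg with the load: R2 ‖ R_L = 2.490 Ω.
Voltage divider with the loaded lower leg: V_out = 37.4 × 2.490/(4.84 + 2.490) = 37.4 × 0.3397 = 12.71 V.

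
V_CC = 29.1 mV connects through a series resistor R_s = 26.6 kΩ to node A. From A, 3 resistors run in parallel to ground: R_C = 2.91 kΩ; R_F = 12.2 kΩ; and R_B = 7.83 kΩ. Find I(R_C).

I ≈ 0.636 µA

Combine the parallel branches: R_p = (1/2.91 + 1/12.2 + 1/7.83)⁻¹ = 1.807 kΩ.
V_A = 29.1 × 1.807/28.41 = 1.851 mV.
Branch current I = V_A/R_C = 1.851/2.91 = 0.6362 µA.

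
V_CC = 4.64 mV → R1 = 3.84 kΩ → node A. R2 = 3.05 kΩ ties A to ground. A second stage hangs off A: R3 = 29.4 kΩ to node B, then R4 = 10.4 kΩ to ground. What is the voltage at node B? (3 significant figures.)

V_B ≈ 0.515 mV

The second stage (R3 + R4 = 39.80 kΩ) loads node A in parallel with R2.
R2 ‖ (R3+R4) = 2.833 kΩ.
So V_A = 4.64 × 0.4245 = 1.970 mV.
V_B = V_A × 0.2613 = 0.5147 mV.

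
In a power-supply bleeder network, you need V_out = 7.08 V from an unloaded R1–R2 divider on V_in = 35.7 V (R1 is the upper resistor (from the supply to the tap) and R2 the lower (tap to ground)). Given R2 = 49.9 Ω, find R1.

R1 ≈ 202 Ω

Required fraction k = V_out/V_in = 0.1983.
So R1 = R2 · (V_in/V_out − 1) = 49.9 × (35.7/7.08 − 1) = 49.9 × 4.042 = 201.7 Ω.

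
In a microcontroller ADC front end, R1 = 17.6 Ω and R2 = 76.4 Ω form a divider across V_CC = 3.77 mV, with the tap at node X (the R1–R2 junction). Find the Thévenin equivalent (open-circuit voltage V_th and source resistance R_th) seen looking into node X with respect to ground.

Open-circuit (no load on X): V_th = V_CC · R2/(R1 + R2) = 3.77 × 76.4/(17.60 + 76.4) = 3.064 mV.
With V_CC suppressed (replaced by a short), R_th = R1 ‖ R2 = (17.60 × 76.4)/(17.60 + 76.4) = 14.30 Ω.

V_th ≈ 3.06 mV, R_th ≈ 14.3 Ω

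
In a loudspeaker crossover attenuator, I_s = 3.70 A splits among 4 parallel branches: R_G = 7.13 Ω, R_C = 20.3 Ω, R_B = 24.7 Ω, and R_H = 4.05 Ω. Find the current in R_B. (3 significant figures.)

I ≈ 0.314 A

ΣG = 1/7.13 + 1/20.3 + 1/24.7 + 1/4.05 = 0.4769.
Current divider: I(R_B) = I_s · G_k/ΣG = 3.70 × (0.04049/0.4769) = 3.70 × 0.08489 = 0.3141 A.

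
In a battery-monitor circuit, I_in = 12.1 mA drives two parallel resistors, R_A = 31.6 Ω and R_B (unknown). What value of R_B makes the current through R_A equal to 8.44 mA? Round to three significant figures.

R_B ≈ 72.9 Ω

Two-branch current divider: I_A = I_in · R_B/(R_A + R_B).
8.44/12.1 = R_B/(R_A + R_B) → R_B = R_A · (0.6975)/(1 − 0.6975) = 31.6 × 2.306 = 72.87 Ω.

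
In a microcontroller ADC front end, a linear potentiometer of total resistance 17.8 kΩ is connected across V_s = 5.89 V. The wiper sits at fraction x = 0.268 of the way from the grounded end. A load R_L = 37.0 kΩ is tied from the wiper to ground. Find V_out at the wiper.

The pot divides into 13.03 kΩ above the wiper and 4.770 kΩ below.
Lower segment in parallel with the load: 4.770 ‖ 37.0 = 4.226 kΩ.
Loaded-divider output: V_out = 5.89 × 0.2449 = 1.442 V.
(Unloaded: V_out = x·V_s = 1.58 V.)

V_out ≈ 1.44 V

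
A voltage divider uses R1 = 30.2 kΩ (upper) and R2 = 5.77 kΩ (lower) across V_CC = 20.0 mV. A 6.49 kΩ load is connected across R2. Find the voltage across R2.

V_out ≈ 1.84 mV

R2 ‖ R_L = (5.77 × 6.49)/(5.77 + 6.49) = 3.054 kΩ.
Now apply the divider: V_out = 20.0 × 0.09185 = 1.837 mV.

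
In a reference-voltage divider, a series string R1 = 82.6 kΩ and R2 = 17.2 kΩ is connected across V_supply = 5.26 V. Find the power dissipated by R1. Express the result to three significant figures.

The common current is I = 5.26/99.80 = 0.05271 mA.
V(R1) = I·R = 4.353 V; P = V·I = 4.353 × 0.05271 = 0.2295 mW.

P ≈ 0.229 mW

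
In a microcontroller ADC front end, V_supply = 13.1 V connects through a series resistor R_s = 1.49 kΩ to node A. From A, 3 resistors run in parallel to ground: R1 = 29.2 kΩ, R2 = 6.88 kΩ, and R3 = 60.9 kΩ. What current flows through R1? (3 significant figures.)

Equivalent of the parallel group: R_p = 5.102 kΩ.
V_A = 13.1 × 5.102/6.592 = 10.14 V.
I(R1) = V_A / R1 = 10.14/29.2 = 0.3472 mA.

I ≈ 0.347 mA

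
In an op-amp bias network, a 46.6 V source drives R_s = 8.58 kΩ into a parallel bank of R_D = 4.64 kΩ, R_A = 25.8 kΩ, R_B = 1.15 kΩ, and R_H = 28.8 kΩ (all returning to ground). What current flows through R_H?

Combine the parallel branches: R_p = (1/4.64 + 1/25.8 + 1/1.15 + 1/28.8)⁻¹ = 0.8631 kΩ.
V_A by voltage divider: V_A = 46.6 × 0.8631/(8.58 + 0.8631) = 4.259 V.
I(R_H) = V_A / R_H = 4.259/28.8 = 0.1479 mA.

I ≈ 0.148 mA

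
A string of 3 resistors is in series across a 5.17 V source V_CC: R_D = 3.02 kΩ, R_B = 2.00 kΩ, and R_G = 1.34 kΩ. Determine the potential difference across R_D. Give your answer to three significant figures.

V ≈ 2.45 V

Total series resistance ΣR = 3.02 + 2.00 + 1.34 = 6.360 kΩ.
V = V_CC · R/ΣR = 5.17 × 0.4748 = 2.455 V.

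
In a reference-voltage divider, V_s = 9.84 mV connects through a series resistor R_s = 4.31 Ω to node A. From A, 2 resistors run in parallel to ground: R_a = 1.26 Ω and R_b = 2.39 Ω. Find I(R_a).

I ≈ 1.25 mA

Combine the parallel branches: R_p = (1/1.26 + 1/2.39)⁻¹ = 0.8250 Ω.
V_A = 9.84 × 0.8250/5.135 = 1.581 mV.
I(R_a) = V_A / R_a = 1.581/1.26 = 1.255 mA.
(Check via current divider: I_total = 1.916 mA; share G_k/ΣG = 0.6548 → same result.)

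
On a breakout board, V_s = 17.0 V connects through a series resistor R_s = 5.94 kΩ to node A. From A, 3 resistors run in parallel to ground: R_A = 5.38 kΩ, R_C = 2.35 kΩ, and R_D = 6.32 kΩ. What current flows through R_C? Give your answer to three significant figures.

Equivalent of the parallel group: R_p = 1.299 kΩ.
V_A = 17.0 × 1.299/7.239 = 3.051 V.
Branch current I = V_A/R_C = 3.051/2.35 = 1.298 mA.

I ≈ 1.30 mA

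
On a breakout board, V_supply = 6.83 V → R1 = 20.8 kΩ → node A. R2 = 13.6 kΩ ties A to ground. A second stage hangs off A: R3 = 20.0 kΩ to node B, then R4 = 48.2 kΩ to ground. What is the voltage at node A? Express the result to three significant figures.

The second stage (R3 + R4 = 68.20 kΩ) loads node A in parallel with R2.
R2 ‖ (R3+R4) = 11.34 kΩ.
So V_A = 6.83 × 0.3528 = 2.410 V.

V_A ≈ 2.41 V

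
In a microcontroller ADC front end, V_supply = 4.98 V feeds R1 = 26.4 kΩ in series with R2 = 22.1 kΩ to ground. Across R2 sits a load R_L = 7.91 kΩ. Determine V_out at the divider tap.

The load sits in parallel with R2, giving an effective lower resistance R2' = R2·R_L/(R2+R_L) = 5.825 kΩ.
Voltage divider with the loaded lower leg: V_out = 4.98 × 5.825/(26.4 + 5.825) = 4.98 × 0.1808 = 0.9002 V.
(Unloaded it would be 2.27 V; the load pulls it down.)

V_out ≈ 0.900 V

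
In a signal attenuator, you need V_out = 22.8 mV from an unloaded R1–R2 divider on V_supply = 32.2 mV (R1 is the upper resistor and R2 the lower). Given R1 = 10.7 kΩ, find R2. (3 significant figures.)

Required fraction k = V_out/V_supply = 0.7081.
R2 = R1 · 0.7081/(1 − 0.7081) = 25.95 kΩ.

R2 ≈ 26.0 kΩ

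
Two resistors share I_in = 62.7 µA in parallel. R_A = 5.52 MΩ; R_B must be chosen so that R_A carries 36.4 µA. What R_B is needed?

R_B ≈ 7.64 MΩ

In a two-way split, I_A/I_in = R_B/(R_A + R_B).
36.4/62.7 = R_B/(R_A + R_B) → R_B = R_A · (0.5805)/(1 − 0.5805) = 5.52 × 1.384 = 7.640 MΩ.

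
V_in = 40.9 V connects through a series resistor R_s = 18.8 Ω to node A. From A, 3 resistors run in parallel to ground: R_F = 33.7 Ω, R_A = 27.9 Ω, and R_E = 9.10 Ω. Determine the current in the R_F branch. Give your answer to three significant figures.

Parallel bank: R_p = 1/(1/33.7 + 1/27.9 + 1/9.10) = 5.701 Ω.
V_A by voltage divider: V_A = 40.9 × 5.701/(18.8 + 5.701) = 9.517 V.
Branch current I = V_A/R_F = 9.517/33.7 = 0.2824 A.

I ≈ 0.282 A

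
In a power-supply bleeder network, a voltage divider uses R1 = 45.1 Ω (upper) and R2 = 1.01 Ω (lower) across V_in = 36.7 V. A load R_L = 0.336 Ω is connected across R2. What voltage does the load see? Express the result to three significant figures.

V_out ≈ 0.204 V

The load sits in parallel with R2, giving an effective lower resistance R2' = R2·R_L/(R2+R_L) = 0.2521 Ω.
Then V_out = V_in · R2'/(R1 + R2') = 36.7 × 0.2521/45.35 = 0.2040 V.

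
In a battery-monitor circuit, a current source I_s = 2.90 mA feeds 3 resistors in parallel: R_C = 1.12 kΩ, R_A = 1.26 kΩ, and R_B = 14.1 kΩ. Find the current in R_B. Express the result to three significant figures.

I ≈ 0.117 mA

Total conductance ΣG = 1/1.12 + 1/1.26 + 1/14.1 = 1.757 (units of 1/kΩ).
Current divider: I(R_B) = I_s · G_k/ΣG = 2.90 × (0.07092/1.757) = 2.90 × 0.04036 = 0.1170 mA.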